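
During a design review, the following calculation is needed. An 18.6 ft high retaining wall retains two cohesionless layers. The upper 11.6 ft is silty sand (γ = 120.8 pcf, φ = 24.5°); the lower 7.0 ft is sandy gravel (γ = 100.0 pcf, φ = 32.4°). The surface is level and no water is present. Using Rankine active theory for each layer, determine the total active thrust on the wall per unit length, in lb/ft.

7070 lb/ft

K_a1 = tan²(45°−24.5°/2) = 0.4137; K_a2 = tan²(45°−32.4°/2) = 0.3022.
Layer 1: σ at base = K_a1 γ₁ h₁ = 579.8 psf; P₁ = ½×579.8×11.6 = 3363.
Layer 2: σ_v at top = γ₁h₁ = 1401; σ_h top = K_a2×1401 = 423.5; σ_h base = K_a2×(1401+100.0×7.0) = 635.1.
P₂ = ½(423.5+635.1)×7.0 = 3705. Total P_a = 3363+3705 = 7068 lb/ft.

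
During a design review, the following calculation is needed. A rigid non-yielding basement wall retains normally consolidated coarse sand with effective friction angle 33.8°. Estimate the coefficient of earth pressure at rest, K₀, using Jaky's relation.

0.444

K₀ = 1 − sin φ' = 1 − sin 33.8° = 0.4437.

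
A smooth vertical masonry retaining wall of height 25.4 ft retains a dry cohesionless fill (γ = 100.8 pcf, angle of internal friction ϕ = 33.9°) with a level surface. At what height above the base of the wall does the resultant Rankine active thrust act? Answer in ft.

8.47 ft

K_a = 0.2839.
The pressure distribution is triangular, so the resultant acts at H/3 above the base = 25.4/3 = 8.467 ft.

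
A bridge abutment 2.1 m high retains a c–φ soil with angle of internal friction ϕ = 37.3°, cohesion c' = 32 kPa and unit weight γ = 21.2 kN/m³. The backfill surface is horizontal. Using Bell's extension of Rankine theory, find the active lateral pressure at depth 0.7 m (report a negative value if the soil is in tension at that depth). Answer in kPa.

-28.1 kPa

K_a = (1 − sin φ)/(1 + sin φ) = 0.2453.
σ_a = K_a γ z − 2c√K_a = 0.2453×21.2×0.7 − 2×32×0.4953 = -28.06 kPa.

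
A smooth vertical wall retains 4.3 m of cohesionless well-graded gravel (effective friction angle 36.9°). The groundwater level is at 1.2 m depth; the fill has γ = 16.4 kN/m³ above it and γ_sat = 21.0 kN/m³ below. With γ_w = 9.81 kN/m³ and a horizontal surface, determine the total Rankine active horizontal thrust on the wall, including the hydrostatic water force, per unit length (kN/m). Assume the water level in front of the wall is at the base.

K_a = tan²(45° − φ/2) = 0.2497.
γ' = 21.0 − 9.81 = 11.19 kN/m³. Depth below WT = 3.1 m.
σ'_h at WT = K_a γ d_w = 4.914 kPa; at base = 4.914 + K_a γ' × 3.1 = 13.57 kPa.
P₁ (0–1.2 m) = ½×4.914×1.2 = 2.948. P₂ (1.2–4.3 m) = ½(4.914+13.57)×3.1 = 28.66.
P_w = ½ γ_w h₂² = 0.5×9.81×3.1² = 47.14. Total = 2.948+28.66+47.14 = 78.74 kN/m.

78.7 kN/m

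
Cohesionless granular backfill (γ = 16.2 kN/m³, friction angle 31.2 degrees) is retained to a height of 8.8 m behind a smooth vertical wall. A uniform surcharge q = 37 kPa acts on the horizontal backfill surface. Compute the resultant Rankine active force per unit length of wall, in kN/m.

K_a = tan²(45° − φ/2) = 0.3175.
Soil triangle: ½ K_a γ H² = 0.5×0.3175×16.2×8.8² = 199.2 kN/m.
Surcharge rectangle: K_a q H = 0.3175×37×8.8 = 103.4 kN/m.
Total = 199.2 + 103.4 = 302.5 kN/m.

303 kN/m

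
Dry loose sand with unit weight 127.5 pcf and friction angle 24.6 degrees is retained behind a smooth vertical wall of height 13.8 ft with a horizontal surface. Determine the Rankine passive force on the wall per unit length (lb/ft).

K_p = tan²(45° + φ/2) = 2.426.
P_p = ½ K_p γ H² = 0.5 × 2.426 × 127.5 × 13.8² = 29460 lb/ft.

29500 lb/ft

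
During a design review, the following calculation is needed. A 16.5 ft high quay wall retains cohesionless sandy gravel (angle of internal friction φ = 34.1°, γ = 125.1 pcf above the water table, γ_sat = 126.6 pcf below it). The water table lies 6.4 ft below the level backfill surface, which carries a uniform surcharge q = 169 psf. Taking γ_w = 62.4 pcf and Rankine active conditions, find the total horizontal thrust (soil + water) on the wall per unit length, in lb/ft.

K_a = tan²(45° − φ/2) = 0.2815.
γ' = 126.6 − 62.4 = 64.20 pcf. h₂ = H − d_w = 10.1 ft.
σ'_h: at surface K_a·q = 47.58; at WT K_a(q+γd_w) = 273.0; at base K_a(q+γd_w+γ'h₂) = 455.5 psf.
P₁ = ½(47.58+273.0)×6.4 = 1026; P₂ = ½(273.0+455.5)×10.1 = 3679; P_w = ½γ_w h₂² = 3183.
Total = 1026+3679+3183 = 7887 lb/ft.

7890 lb/ft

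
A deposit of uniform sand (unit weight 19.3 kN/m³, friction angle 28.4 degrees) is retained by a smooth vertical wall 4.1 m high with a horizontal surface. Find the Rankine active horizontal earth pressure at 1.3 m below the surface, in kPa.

8.92 kPa

K_a = (1 − sin φ)/(1 + sin φ) = 0.3554.
σ_h = K_a γ z = 0.3554 × 19.3 × 1.3 = 8.916 kPa.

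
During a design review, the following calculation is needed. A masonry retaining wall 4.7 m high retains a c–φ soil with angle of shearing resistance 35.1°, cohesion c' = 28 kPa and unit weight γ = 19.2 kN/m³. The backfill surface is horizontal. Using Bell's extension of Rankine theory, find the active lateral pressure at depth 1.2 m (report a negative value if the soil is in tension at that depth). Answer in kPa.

K_a = (1 − sin φ)/(1 + sin φ) = 0.2698.
σ_a = K_a γ z − 2c√K_a = 0.2698×19.2×1.2 − 2×28×0.5195 = -22.87 kPa.

-22.9 kPa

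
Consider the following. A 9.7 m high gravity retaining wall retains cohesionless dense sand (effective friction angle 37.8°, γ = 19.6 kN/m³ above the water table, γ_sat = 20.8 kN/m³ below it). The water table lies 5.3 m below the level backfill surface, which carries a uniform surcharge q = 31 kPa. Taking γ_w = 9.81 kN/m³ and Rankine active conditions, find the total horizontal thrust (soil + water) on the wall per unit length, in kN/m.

K_a = tan²(45° − φ/2) = 0.2400.
γ' = 20.8 − 9.81 = 10.99 kN/m³. h₂ = H − d_w = 4.4 m.
σ'_h: at surface K_a·q = 7.440; at WT K_a(q+γd_w) = 32.37; at base K_a(q+γd_w+γ'h₂) = 43.98 kPa.
P₁ = ½(7.440+32.37)×5.3 = 105.5; P₂ = ½(32.37+43.98)×4.4 = 168.0; P_w = ½γ_w h₂² = 94.96.
Total = 105.5+168.0+94.96 = 368.4 kN/m.

368 kN/m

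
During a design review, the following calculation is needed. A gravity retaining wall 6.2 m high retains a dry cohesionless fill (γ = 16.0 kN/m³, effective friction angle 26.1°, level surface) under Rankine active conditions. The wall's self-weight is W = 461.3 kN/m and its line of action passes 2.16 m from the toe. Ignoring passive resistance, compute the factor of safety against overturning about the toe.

K_a = tan²(45° − 26.1°/2) = 0.3889.
P_a = ½K_aγH² = 0.5×0.3889×16.0×6.2² = 119.6 kN/m, acting at H/3 = 2.067 m above the base.
Overturning moment M_o = P_a × H/3 = 119.6 × 2.067 = 247.2.
Resisting moment M_r = W × 2.16 = 461.3 × 2.16 = 996.4.
FS_overturning = M_r/M_o = 996.4/247.2 = 4.031.

4.03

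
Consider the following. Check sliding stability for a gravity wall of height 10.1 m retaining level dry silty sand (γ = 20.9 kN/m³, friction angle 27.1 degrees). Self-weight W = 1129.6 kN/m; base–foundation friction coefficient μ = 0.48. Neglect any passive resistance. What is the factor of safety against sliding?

1.36

K_a = tan²(45° − 27.1°/2) = 0.3741.
P_a = ½K_aγH² = 0.5×0.3741×20.9×10.1² = 398.7 kN/m, acting at H/3 = 3.367 m above the base.
FS_sliding = μW / P_a = 0.48×1129.6 / 398.7 = 1.360.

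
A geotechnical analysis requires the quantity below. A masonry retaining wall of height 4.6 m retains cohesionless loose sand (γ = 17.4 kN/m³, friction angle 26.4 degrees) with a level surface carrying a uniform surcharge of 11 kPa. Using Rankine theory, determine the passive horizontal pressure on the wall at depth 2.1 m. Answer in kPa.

K_p = (1 + sin φ)/(1 − sin φ) = 2.601.
σ_v = γz + q = 17.4 × 2.1 + 11 = 47.54 kPa.
σ_h = K_p σ_v = 2.601 × 47.54 = 123.7 kPa.

124 kPa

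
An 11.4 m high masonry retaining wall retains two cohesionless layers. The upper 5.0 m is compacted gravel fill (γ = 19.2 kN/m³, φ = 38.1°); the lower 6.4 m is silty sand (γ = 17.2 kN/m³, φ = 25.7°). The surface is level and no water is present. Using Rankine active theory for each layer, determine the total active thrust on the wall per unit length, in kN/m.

K_a1 = tan²(45°−38.1°/2) = 0.2368; K_a2 = tan²(45°−25.7°/2) = 0.3950.
Layer 1: σ at base = K_a1 γ₁ h₁ = 22.74 kPa; P₁ = ½×22.74×5.0 = 56.84.
Layer 2: σ_v at top = γ₁h₁ = 96.00; σ_h top = K_a2×96.00 = 37.92; σ_h base = K_a2×(96.00+17.2×6.4) = 81.41.
P₂ = ½(37.92+81.41)×6.4 = 381.9. Total P_a = 56.84+381.9 = 438.7 kN/m.

439 kN/m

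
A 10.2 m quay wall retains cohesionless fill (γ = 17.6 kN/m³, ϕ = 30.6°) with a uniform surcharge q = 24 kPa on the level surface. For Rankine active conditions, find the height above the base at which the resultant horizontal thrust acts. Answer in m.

K_a = 0.3253.
Triangular part P₁ = ½K_aγH² = 297.9 at H/3 = 3.400 m; rectangular part P₂ = K_a q H = 79.64 at H/2 = 5.100 m.
ȳ = (P₁·3.400 + P₂·5.100)/(P₁+P₂) = 3.759 m.

3.76 m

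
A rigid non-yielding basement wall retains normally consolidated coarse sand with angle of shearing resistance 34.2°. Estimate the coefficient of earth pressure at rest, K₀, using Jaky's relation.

K₀ = 1 − sin φ' = 1 − sin 34.2° = 0.4379.

0.438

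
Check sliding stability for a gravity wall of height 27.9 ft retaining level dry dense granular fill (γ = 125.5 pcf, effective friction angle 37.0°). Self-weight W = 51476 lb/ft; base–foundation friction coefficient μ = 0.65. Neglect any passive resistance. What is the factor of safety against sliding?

K_a = tan²(45° − 37.0°/2) = 0.2486.
P_a = ½K_aγH² = 0.5×0.2486×125.5×27.9² = 12140 lb/ft, acting at H/3 = 9.300 ft above the base.
FS_sliding = μW / P_a = 0.65×51476 / 12140 = 2.756.

2.76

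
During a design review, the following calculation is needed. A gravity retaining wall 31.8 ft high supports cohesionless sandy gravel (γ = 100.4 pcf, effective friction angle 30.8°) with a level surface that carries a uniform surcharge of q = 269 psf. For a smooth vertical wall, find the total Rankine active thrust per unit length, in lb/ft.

K_a = tan²(45° − φ/2) = 0.3227.
Soil triangle: ½ K_a γ H² = 0.5×0.3227×100.4×31.8² = 16380 lb/ft.
Surcharge rectangle: K_a q H = 0.3227×269×31.8 = 2761 lb/ft.
Total = 16380 + 2761 = 19140 lb/ft.

19100 lb/ft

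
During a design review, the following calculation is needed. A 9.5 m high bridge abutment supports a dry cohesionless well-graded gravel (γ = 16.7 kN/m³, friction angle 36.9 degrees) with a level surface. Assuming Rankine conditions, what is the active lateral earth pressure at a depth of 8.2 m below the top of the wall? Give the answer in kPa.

34.2 kPa

K_a = (1 − sin φ)/(1 + sin φ) = 0.2497.
σ_h = K_a γ z = 0.2497 × 16.7 × 8.2 = 34.19 kPa.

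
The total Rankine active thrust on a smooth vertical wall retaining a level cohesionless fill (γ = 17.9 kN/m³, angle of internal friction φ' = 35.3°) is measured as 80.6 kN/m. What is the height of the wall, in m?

5.80 m

K_a = 0.2675. P_a = ½ K_a γ H² ⇒ H = √(2P_a/(K_a γ)).
H = √(2×80.6/(0.2675×17.9)) = 5.802 m.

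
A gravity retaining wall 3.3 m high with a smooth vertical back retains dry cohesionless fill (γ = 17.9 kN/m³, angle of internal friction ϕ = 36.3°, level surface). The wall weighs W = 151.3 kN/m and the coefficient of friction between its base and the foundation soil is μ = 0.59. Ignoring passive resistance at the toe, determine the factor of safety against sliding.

3.57

K_a = tan²(45° − 36.3°/2) = 0.2563.
P_a = ½K_aγH² = 0.5×0.2563×17.9×3.3² = 24.98 kN/m, acting at H/3 = 1.100 m above the base.
FS_sliding = μW / P_a = 0.59×151.3 / 24.98 = 3.574.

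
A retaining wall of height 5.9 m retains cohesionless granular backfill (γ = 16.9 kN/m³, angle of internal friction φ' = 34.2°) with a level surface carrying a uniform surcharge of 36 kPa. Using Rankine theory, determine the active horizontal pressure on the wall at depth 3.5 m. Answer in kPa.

26.7 kPa

K_a = (1 − sin φ)/(1 + sin φ) = 0.2803.
σ_v = γz + q = 16.9 × 3.5 + 36 = 95.15 kPa.
σ_h = K_a σ_v = 0.2803 × 95.15 = 26.67 kPa.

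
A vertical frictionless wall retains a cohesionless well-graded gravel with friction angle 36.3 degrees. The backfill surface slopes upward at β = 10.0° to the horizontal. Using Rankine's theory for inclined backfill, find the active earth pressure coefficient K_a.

0.266

K_a = cos β · (cos β − √(cos²β − cos²φ)) / (cos β + √(cos²β − cos²φ)).
cos β = 0.9848, cos φ = 0.8059, √(cos²β − cos²φ) = 0.5660.
K_a = 0.9848 × (0.9848 − 0.5660)/(0.9848 + 0.5660) = 0.2660.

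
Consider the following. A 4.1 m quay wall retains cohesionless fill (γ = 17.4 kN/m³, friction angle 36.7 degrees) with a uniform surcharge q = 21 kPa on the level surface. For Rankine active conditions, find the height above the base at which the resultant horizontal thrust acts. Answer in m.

1.62 m

K_a = 0.2519.
Triangular part P₁ = ½K_aγH² = 36.83 at H/3 = 1.367 m; rectangular part P₂ = K_a q H = 21.68 at H/2 = 2.050 m.
ȳ = (P₁·1.367 + P₂·2.050)/(P₁+P₂) = 1.620 m.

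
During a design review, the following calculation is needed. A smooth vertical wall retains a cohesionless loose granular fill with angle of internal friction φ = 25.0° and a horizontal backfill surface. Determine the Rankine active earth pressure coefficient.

0.406

K_a = (1 − sin φ)/(1 + sin φ) = (1 − sin 25.0°)/(1 + sin 25.0°) = 0.4059.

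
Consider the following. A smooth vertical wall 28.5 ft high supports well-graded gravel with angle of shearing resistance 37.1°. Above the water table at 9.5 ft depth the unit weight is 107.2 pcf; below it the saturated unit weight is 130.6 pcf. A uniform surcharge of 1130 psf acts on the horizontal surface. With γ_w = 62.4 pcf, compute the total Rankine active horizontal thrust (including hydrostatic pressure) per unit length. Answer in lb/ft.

28300 lb/ft

K_a = tan²(45° − φ/2) = 0.2475.
γ' = 130.6 − 62.4 = 68.20 pcf. h₂ = H − d_w = 19.0 ft.
σ'_h: at surface K_a·q = 279.7; at WT K_a(q+γd_w) = 531.7; at base K_a(q+γd_w+γ'h₂) = 852.4 psf.
P₁ = ½(279.7+531.7)×9.5 = 3854; P₂ = ½(531.7+852.4)×19.0 = 13150; P_w = ½γ_w h₂² = 11260.
Total = 3854+13150+11260 = 28270 lb/ft.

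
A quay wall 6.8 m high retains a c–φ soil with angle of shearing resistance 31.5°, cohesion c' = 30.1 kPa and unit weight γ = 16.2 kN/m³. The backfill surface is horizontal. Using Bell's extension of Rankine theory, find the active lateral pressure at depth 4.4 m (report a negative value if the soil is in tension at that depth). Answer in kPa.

-11.4 kPa

K_a = (1 − sin φ)/(1 + sin φ) = 0.3136.
σ_a = K_a γ z − 2c√K_a = 0.3136×16.2×4.4 − 2×30.1×0.5600 = -11.36 kPa.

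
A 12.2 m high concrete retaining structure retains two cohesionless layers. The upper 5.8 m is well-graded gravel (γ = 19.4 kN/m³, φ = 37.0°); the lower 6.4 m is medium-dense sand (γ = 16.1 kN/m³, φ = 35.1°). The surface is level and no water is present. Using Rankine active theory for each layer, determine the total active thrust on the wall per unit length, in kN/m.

364 kN/m

K_a1 = tan²(45°−37.0°/2) = 0.2486; K_a2 = tan²(45°−35.1°/2) = 0.2698.
Layer 1: σ at base = K_a1 γ₁ h₁ = 27.97 kPa; P₁ = ½×27.97×5.8 = 81.11.
Layer 2: σ_v at top = γ₁h₁ = 112.5; σ_h top = K_a2×112.5 = 30.36; σ_h base = K_a2×(112.5+16.1×6.4) = 58.17.
P₂ = ½(30.36+58.17)×6.4 = 283.3. Total P_a = 81.11+283.3 = 364.4 kN/m.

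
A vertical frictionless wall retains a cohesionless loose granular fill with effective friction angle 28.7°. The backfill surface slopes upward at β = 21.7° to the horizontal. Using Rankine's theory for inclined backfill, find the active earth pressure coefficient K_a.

K_a = cos β · (cos β − √(cos²β − cos²φ)) / (cos β + √(cos²β − cos²φ)).
cos β = 0.9291, cos φ = 0.8771, √(cos²β − cos²φ) = 0.3064.
K_a = 0.9291 × (0.9291 − 0.3064)/(0.9291 + 0.3064) = 0.4683.

0.468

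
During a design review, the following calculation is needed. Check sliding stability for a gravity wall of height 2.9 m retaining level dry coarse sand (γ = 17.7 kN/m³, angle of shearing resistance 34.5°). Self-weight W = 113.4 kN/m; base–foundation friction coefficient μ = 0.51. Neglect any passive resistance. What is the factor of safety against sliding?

2.81

K_a = tan²(45° − 34.5°/2) = 0.2768.
P_a = ½K_aγH² = 0.5×0.2768×17.7×2.9² = 20.60 kN/m, acting at H/3 = 0.9667 m above the base.
FS_sliding = μW / P_a = 0.51×113.4 / 20.60 = 2.807.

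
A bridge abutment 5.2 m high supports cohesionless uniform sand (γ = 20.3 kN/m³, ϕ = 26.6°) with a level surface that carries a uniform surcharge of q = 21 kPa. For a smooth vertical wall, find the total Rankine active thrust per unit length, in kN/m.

K_a = tan²(45° − φ/2) = 0.3814.
Soil triangle: ½ K_a γ H² = 0.5×0.3814×20.3×5.2² = 104.7 kN/m.
Surcharge rectangle: K_a q H = 0.3814×21×5.2 = 41.65 kN/m.
Total = 104.7 + 41.65 = 146.3 kN/m.

146 kN/m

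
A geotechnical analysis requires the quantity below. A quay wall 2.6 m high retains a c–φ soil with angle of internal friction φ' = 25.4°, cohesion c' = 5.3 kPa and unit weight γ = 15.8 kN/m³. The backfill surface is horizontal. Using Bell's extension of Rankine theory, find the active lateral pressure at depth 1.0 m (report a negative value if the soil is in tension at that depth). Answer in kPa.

K_a = (1 − sin φ)/(1 + sin φ) = 0.3996.
σ_a = K_a γ z − 2c√K_a = 0.3996×15.8×1.0 − 2×5.3×0.6322 = -0.3867 kPa.

-0.387 kPa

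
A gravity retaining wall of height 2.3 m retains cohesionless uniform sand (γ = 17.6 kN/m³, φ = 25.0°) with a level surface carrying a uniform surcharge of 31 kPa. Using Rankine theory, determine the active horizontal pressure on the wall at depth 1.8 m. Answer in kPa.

25.4 kPa

K_a = (1 − sin φ)/(1 + sin φ) = 0.4059.
σ_v = γz + q = 17.6 × 1.8 + 31 = 62.68 kPa.
σ_h = K_a σ_v = 0.4059 × 62.68 = 25.44 kPa.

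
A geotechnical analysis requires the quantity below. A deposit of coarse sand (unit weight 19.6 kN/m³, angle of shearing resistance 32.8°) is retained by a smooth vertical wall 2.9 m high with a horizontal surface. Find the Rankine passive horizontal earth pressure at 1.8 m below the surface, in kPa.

119 kPa

K_p = (1 + sin φ)/(1 − sin φ) = 3.364.
σ_h = K_p γ z = 3.364 × 19.6 × 1.8 = 118.7 kPa.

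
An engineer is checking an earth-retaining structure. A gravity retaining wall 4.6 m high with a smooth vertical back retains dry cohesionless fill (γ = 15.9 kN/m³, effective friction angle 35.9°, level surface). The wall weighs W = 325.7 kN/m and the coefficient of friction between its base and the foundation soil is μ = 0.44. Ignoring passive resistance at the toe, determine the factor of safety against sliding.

K_a = tan²(45° − 35.9°/2) = 0.2607.
P_a = ½K_aγH² = 0.5×0.2607×15.9×4.6² = 43.86 kN/m, acting at H/3 = 1.533 m above the base.
FS_sliding = μW / P_a = 0.44×325.7 / 43.86 = 3.267.

3.27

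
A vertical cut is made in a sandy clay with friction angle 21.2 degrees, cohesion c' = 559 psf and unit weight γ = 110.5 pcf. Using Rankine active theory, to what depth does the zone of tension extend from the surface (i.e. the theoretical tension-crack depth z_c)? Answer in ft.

14.8 ft

K_a = tan²(45° − 21.2°/2) = 0.4688; √K_a = 0.6847.
The active pressure is zero where K_a γ z = 2c√K_a, so z_c = 2c/(γ√K_a) = 2×559/(110.5×0.6847) = 14.78 ft.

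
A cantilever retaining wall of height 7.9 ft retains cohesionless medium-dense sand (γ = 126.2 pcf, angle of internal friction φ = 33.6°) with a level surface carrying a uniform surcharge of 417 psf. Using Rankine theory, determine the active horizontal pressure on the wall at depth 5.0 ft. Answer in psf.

301 psf

K_a = (1 − sin φ)/(1 + sin φ) = 0.2875.
σ_v = γz + q = 126.2 × 5.0 + 417 = 1048 psf.
σ_h = K_a σ_v = 0.2875 × 1048 = 301.3 psf.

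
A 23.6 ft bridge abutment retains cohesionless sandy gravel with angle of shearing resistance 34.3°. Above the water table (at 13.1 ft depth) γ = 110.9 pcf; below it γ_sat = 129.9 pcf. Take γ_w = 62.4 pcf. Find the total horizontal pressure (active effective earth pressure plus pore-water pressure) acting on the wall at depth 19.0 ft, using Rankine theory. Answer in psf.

K_a = (1 − sin φ)/(1 + sin φ) = 0.2792.
γ' = 129.9 − 62.4 = 67.50 pcf.
Effective vertical stress at 19.0 ft: σ'_v = 110.9×13.1 + 67.50×5.90 = 1851 psf.
σ'_h = K_a σ'_v = 0.2792 × 1851 = 516.7 psf; u = γ_w × 5.90 = 368.2 psf.
Total σ_h = 516.7 + 368.2 = 884.9 psf.

885 psf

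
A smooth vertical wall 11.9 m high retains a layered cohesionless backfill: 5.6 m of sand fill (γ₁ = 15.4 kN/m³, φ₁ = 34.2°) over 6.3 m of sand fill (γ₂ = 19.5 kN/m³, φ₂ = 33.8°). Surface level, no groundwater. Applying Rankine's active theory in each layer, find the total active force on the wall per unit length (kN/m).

333 kN/m

K_a1 = tan²(45°−34.2°/2) = 0.2803; K_a2 = tan²(45°−33.8°/2) = 0.2851.
Layer 1: σ at base = K_a1 γ₁ h₁ = 24.18 kPa; P₁ = ½×24.18×5.6 = 67.69.
Layer 2: σ_v at top = γ₁h₁ = 86.24; σ_h top = K_a2×86.24 = 24.59; σ_h base = K_a2×(86.24+19.5×6.3) = 59.61.
P₂ = ½(24.59+59.61)×6.3 = 265.2. Total P_a = 67.69+265.2 = 332.9 kN/m.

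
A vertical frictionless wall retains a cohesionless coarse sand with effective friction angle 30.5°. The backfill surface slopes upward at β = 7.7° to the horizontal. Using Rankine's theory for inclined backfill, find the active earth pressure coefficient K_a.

0.336

K_a = cos β · (cos β − √(cos²β − cos²φ)) / (cos β + √(cos²β − cos²φ)).
cos β = 0.9910, cos φ = 0.8616, √(cos²β − cos²φ) = 0.4895.
K_a = 0.9910 × (0.9910 − 0.4895)/(0.9910 + 0.4895) = 0.3356.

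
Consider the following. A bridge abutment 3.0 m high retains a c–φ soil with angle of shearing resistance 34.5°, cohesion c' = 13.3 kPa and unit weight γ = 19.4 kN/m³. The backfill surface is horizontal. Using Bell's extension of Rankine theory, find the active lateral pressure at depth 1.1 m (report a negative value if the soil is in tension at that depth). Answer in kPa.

K_a = (1 − sin φ)/(1 + sin φ) = 0.2768.
σ_a = K_a γ z − 2c√K_a = 0.2768×19.4×1.1 − 2×13.3×0.5261 = -8.088 kPa.

-8.09 kPa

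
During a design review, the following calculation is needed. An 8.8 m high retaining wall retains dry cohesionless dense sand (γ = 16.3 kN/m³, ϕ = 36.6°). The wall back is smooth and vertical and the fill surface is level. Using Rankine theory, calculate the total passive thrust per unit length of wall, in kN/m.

K_p = tan²(45° + φ/2) = 3.953.
P_p = ½ K_p γ H² = 0.5 × 3.953 × 16.3 × 8.8² = 2495 kN/m.

2500 kN/m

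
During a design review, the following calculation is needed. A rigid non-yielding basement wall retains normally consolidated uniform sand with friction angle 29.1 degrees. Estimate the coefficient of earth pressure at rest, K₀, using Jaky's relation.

K₀ = 1 − sin φ' = 1 − sin 29.1° = 0.5137.

0.514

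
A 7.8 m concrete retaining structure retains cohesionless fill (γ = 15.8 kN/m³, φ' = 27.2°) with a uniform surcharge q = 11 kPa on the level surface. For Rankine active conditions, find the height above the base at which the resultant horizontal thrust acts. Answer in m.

2.80 m

K_a = 0.3726.
Triangular part P₁ = ½K_aγH² = 179.1 at H/3 = 2.600 m; rectangular part P₂ = K_a q H = 31.97 at H/2 = 3.900 m.
ȳ = (P₁·2.600 + P₂·3.900)/(P₁+P₂) = 2.797 m.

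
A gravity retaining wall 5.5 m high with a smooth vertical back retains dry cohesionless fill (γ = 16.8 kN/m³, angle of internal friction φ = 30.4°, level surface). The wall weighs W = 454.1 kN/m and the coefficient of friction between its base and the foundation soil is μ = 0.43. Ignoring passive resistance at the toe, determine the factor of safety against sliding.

K_a = tan²(45° − 30.4°/2) = 0.3280.
P_a = ½K_aγH² = 0.5×0.3280×16.8×5.5² = 83.34 kN/m, acting at H/3 = 1.833 m above the base.
FS_sliding = μW / P_a = 0.43×454.1 / 83.34 = 2.343.

2.34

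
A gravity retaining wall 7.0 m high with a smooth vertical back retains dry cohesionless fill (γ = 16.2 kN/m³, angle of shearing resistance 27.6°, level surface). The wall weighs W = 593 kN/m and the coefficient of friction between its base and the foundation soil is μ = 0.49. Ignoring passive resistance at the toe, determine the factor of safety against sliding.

2.00

K_a = tan²(45° − 27.6°/2) = 0.3668.
P_a = ½K_aγH² = 0.5×0.3668×16.2×7.0² = 145.6 kN/m, acting at H/3 = 2.333 m above the base.
FS_sliding = μW / P_a = 0.49×593 / 145.6 = 1.996.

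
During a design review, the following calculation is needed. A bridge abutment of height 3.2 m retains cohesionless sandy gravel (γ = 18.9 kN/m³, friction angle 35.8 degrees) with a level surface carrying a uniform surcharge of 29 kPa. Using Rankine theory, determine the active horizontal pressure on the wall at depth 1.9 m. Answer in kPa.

17.0 kPa

K_a = (1 − sin φ)/(1 + sin φ) = 0.2619.
σ_v = γz + q = 18.9 × 1.9 + 29 = 64.91 kPa.
σ_h = K_a σ_v = 0.2619 × 64.91 = 17.00 kPa.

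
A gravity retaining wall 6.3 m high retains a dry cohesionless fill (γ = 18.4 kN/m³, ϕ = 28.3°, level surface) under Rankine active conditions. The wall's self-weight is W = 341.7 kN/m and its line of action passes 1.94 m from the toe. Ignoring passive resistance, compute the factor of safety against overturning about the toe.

K_a = tan²(45° − 28.3°/2) = 0.3568.
P_a = ½K_aγH² = 0.5×0.3568×18.4×6.3² = 130.3 kN/m, acting at H/3 = 2.100 m above the base.
Overturning moment M_o = P_a × H/3 = 130.3 × 2.100 = 273.6.
Resisting moment M_r = W × 1.94 = 341.7 × 1.94 = 662.9.
FS_overturning = M_r/M_o = 662.9/273.6 = 2.423.

2.42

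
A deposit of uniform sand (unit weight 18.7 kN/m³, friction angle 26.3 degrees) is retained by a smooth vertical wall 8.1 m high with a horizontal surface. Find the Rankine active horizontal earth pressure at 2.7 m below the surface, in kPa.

K_a = (1 − sin φ)/(1 + sin φ) = 0.3859.
σ_h = K_a γ z = 0.3859 × 18.7 × 2.7 = 19.49 kPa.

19.5 kPa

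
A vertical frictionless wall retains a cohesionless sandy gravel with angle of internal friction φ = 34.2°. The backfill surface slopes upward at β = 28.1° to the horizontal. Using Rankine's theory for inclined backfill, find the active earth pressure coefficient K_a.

K_a = cos β · (cos β − √(cos²β − cos²φ)) / (cos β + √(cos²β − cos²φ)).
cos β = 0.8821, cos φ = 0.8271, √(cos²β − cos²φ) = 0.3067.
K_a = 0.8821 × (0.8821 − 0.3067)/(0.8821 + 0.3067) = 0.4269.

0.427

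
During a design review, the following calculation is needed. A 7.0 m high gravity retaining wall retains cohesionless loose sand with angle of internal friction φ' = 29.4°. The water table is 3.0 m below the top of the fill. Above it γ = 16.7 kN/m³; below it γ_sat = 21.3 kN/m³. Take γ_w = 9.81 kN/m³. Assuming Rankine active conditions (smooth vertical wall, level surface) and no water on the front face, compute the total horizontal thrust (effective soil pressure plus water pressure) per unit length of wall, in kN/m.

204 kN/m

K_a = tan²(45° − φ/2) = 0.3415.
γ' = 21.3 − 9.81 = 11.49 kN/m³. Depth below WT = 4.0 m.
σ'_h at WT = K_a γ d_w = 17.11 kPa; at base = 17.11 + K_a γ' × 4.0 = 32.80 kPa.
P₁ (0–3.0 m) = ½×17.11×3.0 = 25.66. P₂ (3.0–7.0 m) = ½(17.11+32.80)×4.0 = 99.82.
P_w = ½ γ_w h₂² = 0.5×9.81×4.0² = 78.48. Total = 25.66+99.82+78.48 = 204.0 kN/m.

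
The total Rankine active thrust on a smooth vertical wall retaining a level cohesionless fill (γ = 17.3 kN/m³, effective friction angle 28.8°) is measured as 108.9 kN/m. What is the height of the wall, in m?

6.00 m

K_a = 0.3498. P_a = ½ K_a γ H² ⇒ H = √(2P_a/(K_a γ)).
H = √(2×108.9/(0.3498×17.3)) = 6.000 m.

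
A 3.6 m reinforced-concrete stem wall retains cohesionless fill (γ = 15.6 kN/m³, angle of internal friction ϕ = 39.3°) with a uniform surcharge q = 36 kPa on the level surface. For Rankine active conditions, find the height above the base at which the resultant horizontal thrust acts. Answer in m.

1.54 m

K_a = 0.2245.
Triangular part P₁ = ½K_aγH² = 22.69 at H/3 = 1.200 m; rectangular part P₂ = K_a q H = 29.09 at H/2 = 1.800 m.
ȳ = (P₁·1.200 + P₂·1.800)/(P₁+P₂) = 1.537 m.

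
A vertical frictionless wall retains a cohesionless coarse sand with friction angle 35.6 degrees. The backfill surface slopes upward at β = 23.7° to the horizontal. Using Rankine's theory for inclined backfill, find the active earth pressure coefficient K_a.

K_a = cos β · (cos β − √(cos²β − cos²φ)) / (cos β + √(cos²β − cos²φ)).
cos β = 0.9157, cos φ = 0.8131, √(cos²β − cos²φ) = 0.4211.
K_a = 0.9157 × (0.9157 − 0.4211)/(0.9157 + 0.4211) = 0.3388.

0.339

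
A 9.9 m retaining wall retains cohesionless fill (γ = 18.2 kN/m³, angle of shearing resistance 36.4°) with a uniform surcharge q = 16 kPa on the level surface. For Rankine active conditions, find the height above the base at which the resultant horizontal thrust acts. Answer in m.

K_a = 0.2552.
Triangular part P₁ = ½K_aγH² = 227.6 at H/3 = 3.300 m; rectangular part P₂ = K_a q H = 40.42 at H/2 = 4.950 m.
ȳ = (P₁·3.300 + P₂·4.950)/(P₁+P₂) = 3.549 m.

3.55 m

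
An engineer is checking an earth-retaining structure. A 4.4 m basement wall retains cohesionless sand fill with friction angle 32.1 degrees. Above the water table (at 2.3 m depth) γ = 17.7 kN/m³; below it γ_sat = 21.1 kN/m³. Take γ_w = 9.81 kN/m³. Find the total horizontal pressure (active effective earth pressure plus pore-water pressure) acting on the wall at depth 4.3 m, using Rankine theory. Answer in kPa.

K_a = (1 − sin φ)/(1 + sin φ) = 0.3060.
γ' = 21.1 − 9.81 = 11.29 kN/m³.
Effective vertical stress at 4.3 m: σ'_v = 17.7×2.3 + 11.29×2.00 = 63.29 kPa.
σ'_h = K_a σ'_v = 0.3060 × 63.29 = 19.37 kPa; u = γ_w × 2.00 = 19.62 kPa.
Total σ_h = 19.37 + 19.62 = 38.99 kPa.

39.0 kPa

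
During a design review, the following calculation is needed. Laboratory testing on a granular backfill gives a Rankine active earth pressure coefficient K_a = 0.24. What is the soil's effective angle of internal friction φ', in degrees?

37.8°

K_a = tan²(45° − φ/2) ⇒ 45° − φ/2 = arctan(√0.24) = 26.10°.
φ = 2(45° − 26.10°) = 37.80°.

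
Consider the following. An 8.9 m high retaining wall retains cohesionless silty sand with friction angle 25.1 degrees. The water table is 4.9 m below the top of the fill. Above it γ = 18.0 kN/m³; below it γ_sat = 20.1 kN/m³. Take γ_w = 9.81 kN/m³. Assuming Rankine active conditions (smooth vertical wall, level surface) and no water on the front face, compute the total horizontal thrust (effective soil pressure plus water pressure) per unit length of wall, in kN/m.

342 kN/m

K_a = tan²(45° − φ/2) = 0.4043.
γ' = 20.1 − 9.81 = 10.29 kN/m³. Depth below WT = 4.0 m.
σ'_h at WT = K_a γ d_w = 35.66 kPa; at base = 35.66 + K_a γ' × 4.0 = 52.30 kPa.
P₁ (0–4.9 m) = ½×35.66×4.9 = 87.36. P₂ (4.9–8.9 m) = ½(35.66+52.30)×4.0 = 175.9.
P_w = ½ γ_w h₂² = 0.5×9.81×4.0² = 78.48. Total = 87.36+175.9+78.48 = 341.8 kN/m.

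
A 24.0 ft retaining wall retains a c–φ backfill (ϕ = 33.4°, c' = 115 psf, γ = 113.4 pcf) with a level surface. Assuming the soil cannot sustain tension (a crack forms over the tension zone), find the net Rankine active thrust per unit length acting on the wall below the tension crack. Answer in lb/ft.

K_a = 0.2899; √K_a = 0.5384.
Tension-crack depth z_c = 2c/(γ√K_a) = 2×115/(113.4×0.5384) = 3.767 ft.
σ_a at base = K_a γ H − 2c√K_a = 0.2899×113.4×24.0 − 2×115×0.5384 = 665.2 psf.
P_a = ½ × 665.2 × (H − z_c) = 0.5×665.2×20.23 = 6730 lb/ft.

6730 lb/ft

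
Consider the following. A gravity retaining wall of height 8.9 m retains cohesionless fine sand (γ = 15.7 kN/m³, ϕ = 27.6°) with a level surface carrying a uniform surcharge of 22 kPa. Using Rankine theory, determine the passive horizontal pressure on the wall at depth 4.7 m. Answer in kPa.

261 kPa

K_p = (1 + sin φ)/(1 − sin φ) = 2.726.
σ_v = γz + q = 15.7 × 4.7 + 22 = 95.79 kPa.
σ_h = K_p σ_v = 2.726 × 95.79 = 261.2 kPa.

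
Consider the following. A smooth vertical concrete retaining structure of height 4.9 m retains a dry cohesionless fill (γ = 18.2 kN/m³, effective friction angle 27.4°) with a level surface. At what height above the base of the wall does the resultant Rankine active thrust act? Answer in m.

1.63 m

K_a = 0.3697.
The pressure distribution is triangular, so the resultant acts at H/3 above the base = 4.9/3 = 1.633 m.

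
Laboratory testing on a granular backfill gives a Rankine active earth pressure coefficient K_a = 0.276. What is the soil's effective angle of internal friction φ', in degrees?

34.6°

K_a = tan²(45° − φ/2) ⇒ 45° − φ/2 = arctan(√0.276) = 27.72°.
φ = 2(45° − 27.72°) = 34.57°.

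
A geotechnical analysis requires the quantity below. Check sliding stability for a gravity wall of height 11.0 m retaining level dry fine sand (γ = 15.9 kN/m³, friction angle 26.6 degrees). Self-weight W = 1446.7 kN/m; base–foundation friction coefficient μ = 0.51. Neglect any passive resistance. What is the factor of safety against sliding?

2.01

K_a = tan²(45° − 26.6°/2) = 0.3814.
P_a = ½K_aγH² = 0.5×0.3814×15.9×11.0² = 366.9 kN/m, acting at H/3 = 3.667 m above the base.
FS_sliding = μW / P_a = 0.51×1446.7 / 366.9 = 2.011.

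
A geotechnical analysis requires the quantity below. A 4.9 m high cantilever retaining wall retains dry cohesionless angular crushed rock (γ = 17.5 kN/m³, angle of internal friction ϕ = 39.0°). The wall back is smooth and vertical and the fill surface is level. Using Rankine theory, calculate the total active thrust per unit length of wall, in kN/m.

47.8 kN/m

K_a = tan²(45° − φ/2) = 0.2275.
P_a = ½ K_a γ H² = 0.5 × 0.2275 × 17.5 × 4.9² = 47.80 kN/m.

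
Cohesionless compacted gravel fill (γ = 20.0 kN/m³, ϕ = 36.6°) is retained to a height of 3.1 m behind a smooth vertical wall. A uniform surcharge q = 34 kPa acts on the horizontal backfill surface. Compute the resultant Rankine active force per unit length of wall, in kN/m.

51.0 kN/m

K_a = tan²(45° − φ/2) = 0.2530.
Soil triangle: ½ K_a γ H² = 0.5×0.2530×20.0×3.1² = 24.31 kN/m.
Surcharge rectangle: K_a q H = 0.2530×34×3.1 = 26.66 kN/m.
Total = 24.31 + 26.66 = 50.97 kN/m.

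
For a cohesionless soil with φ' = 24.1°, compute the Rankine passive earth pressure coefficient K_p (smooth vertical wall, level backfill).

2.38

K_p = (1 + sin φ)/(1 − sin φ) = tan²(45° + 24.1°/2) = 2.380.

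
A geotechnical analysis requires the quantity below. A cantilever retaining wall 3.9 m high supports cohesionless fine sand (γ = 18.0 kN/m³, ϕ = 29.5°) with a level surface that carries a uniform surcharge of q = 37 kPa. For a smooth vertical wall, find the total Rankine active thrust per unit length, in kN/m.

K_a = tan²(45° − φ/2) = 0.3401.
Soil triangle: ½ K_a γ H² = 0.5×0.3401×18.0×3.9² = 46.56 kN/m.
Surcharge rectangle: K_a q H = 0.3401×37×3.9 = 49.08 kN/m.
Total = 46.56 + 49.08 = 95.63 kN/m.

95.6 kN/m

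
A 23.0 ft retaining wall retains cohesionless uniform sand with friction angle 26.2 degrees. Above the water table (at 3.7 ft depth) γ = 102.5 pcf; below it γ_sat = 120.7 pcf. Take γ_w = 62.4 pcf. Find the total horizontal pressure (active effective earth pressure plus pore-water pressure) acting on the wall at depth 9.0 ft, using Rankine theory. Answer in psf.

597 psf

K_a = (1 − sin φ)/(1 + sin φ) = 0.3874.
γ' = 120.7 − 62.4 = 58.30 pcf.
Effective vertical stress at 9.0 ft: σ'_v = 102.5×3.7 + 58.30×5.30 = 688.2 psf.
σ'_h = K_a σ'_v = 0.3874 × 688.2 = 266.7 psf; u = γ_w × 5.30 = 330.7 psf.
Total σ_h = 266.7 + 330.7 = 597.4 psf.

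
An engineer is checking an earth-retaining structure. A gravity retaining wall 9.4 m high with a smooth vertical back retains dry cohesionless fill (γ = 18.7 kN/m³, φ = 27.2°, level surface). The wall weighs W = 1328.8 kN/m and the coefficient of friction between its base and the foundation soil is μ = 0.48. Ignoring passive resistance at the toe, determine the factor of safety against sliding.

2.07

K_a = tan²(45° − 27.2°/2) = 0.3726.
P_a = ½K_aγH² = 0.5×0.3726×18.7×9.4² = 307.8 kN/m, acting at H/3 = 3.133 m above the base.
FS_sliding = μW / P_a = 0.48×1328.8 / 307.8 = 2.072.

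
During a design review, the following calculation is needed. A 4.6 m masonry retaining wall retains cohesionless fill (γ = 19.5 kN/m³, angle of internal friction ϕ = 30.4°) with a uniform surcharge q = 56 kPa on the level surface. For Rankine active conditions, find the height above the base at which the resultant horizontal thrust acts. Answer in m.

K_a = 0.3280.
Triangular part P₁ = ½K_aγH² = 67.67 at H/3 = 1.533 m; rectangular part P₂ = K_a q H = 84.49 at H/2 = 2.300 m.
ȳ = (P₁·1.533 + P₂·2.300)/(P₁+P₂) = 1.959 m.

1.96 m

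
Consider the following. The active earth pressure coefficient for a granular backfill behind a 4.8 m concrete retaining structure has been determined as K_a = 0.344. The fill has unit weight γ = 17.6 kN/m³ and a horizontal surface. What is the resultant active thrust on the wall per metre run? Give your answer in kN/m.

69.7 kN/m

P = ½ K_a γ H² = 0.5 × 0.344 × 17.6 × 4.8² = 69.75 kN/m.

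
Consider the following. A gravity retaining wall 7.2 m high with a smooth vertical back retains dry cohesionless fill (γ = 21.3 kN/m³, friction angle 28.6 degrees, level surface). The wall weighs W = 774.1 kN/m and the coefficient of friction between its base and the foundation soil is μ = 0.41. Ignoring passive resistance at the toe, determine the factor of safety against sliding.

K_a = tan²(45° − 28.6°/2) = 0.3525.
P_a = ½K_aγH² = 0.5×0.3525×21.3×7.2² = 194.6 kN/m, acting at H/3 = 2.400 m above the base.
FS_sliding = μW / P_a = 0.41×774.1 / 194.6 = 1.631.

1.63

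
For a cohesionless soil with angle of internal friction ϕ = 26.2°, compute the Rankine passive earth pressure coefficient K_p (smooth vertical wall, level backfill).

K_p = (1 + sin φ)/(1 − sin φ) = tan²(45° + 26.2°/2) = 2.581.

2.58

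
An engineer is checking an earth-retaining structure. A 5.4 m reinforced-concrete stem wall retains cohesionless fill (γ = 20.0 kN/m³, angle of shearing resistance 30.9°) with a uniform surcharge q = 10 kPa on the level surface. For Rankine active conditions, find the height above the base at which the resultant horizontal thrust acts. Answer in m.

K_a = 0.3214.
Triangular part P₁ = ½K_aγH² = 93.72 at H/3 = 1.800 m; rectangular part P₂ = K_a q H = 17.36 at H/2 = 2.700 m.
ȳ = (P₁·1.800 + P₂·2.700)/(P₁+P₂) = 1.941 m.

1.94 m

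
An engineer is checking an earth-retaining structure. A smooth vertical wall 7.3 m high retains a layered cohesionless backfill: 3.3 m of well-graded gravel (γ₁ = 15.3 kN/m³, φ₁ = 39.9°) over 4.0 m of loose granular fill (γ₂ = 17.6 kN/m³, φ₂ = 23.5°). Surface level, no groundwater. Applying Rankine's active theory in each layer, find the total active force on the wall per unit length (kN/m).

K_a1 = tan²(45°−39.9°/2) = 0.2184; K_a2 = tan²(45°−23.5°/2) = 0.4298.
Layer 1: σ at base = K_a1 γ₁ h₁ = 11.03 kPa; P₁ = ½×11.03×3.3 = 18.20.
Layer 2: σ_v at top = γ₁h₁ = 50.49; σ_h top = K_a2×50.49 = 21.70; σ_h base = K_a2×(50.49+17.6×4.0) = 51.96.
P₂ = ½(21.70+51.96)×4.0 = 147.3. Total P_a = 18.20+147.3 = 165.5 kN/m.

166 kN/m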